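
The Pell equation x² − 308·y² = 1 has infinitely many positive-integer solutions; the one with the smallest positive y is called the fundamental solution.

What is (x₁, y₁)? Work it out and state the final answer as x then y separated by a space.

351 20

√308 = [17; 1,1,4,1,1,34, …], period ℓ=6 (even) → k=5
i=0: a=17 ⇒ p=17, q=1
i=1: a=1 ⇒ p=18, q=1
i=2: a=1 ⇒ p=35, q=2
…
i=4: a=1 ⇒ p=193, q=11
i=5: a=1 ⇒ p=351, q=20
→ (351, 20).  Check: 351²=123201, 308·20²=123200, difference 1.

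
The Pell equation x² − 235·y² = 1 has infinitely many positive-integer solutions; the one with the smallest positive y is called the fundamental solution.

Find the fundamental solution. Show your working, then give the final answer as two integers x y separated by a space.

[15; 3,30] for √235; ℓ=2 ⇒ convergent index 1
step 0: (15, 1)  from 15·(1,0) + (0,1)
step 1: (46, 3)  from 3·(15,1) + (1,0)
(x₁, y₁) = (46, 3);  46² − 235·3² = 1 ✓

46 3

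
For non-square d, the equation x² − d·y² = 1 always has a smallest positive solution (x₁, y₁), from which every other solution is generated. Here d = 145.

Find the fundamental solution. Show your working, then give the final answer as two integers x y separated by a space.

[12; 24] for √145; ℓ=1 ⇒ convergent index 1
step 0: (12, 1)  from 12·(1,0) + (0,1)
step 1: (289, 24)  from 24·(12,1) + (1,0)
fundamental: x₁=289, y₁=24  (since 83521 − 145·576 = 1)

289 24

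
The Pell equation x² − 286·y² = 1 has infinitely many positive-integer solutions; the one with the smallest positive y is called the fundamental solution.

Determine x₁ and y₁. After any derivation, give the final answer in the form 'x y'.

561835 33222

√286 = [16; 1,10,3,3,2,3,3,10,1,32, …], period ℓ=10 (even) → k=9
k=0  a_k=16  p_k/q_k = 16/1
…
k=2  a_k=10  p_k/q_k = 186/11
…
k=8  a_k=10  p_k/q_k = 512132/30283
k=9  a_k=1  p_k/q_k = 561835/33222
(x₁, y₁) = (561835, 33222);  561835² − 286·33222² = 1 ✓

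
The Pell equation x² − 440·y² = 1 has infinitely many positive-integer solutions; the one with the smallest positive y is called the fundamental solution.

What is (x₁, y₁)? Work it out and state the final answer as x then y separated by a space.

√440 = [20; 1,40, …], period ℓ=2 (even) → k=1
i=0: a=20 ⇒ p=20, q=1
i=1: a=1 ⇒ p=21, q=1
→ (21, 1).  Check: 21²=441, 440·1²=440, difference 1.

21 1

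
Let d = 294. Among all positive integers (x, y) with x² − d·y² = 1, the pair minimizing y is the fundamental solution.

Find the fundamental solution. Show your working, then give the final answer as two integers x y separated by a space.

√294 = [17; 6,1,4,1,6,34, …], period ℓ=6 (even) → k=5
step 0: (17, 1)  from 17·(1,0) + (0,1)
…
step 4: (703, 41)  from 1·(583,34) + (120,7)
step 5: (4801, 280)  from 6·(703,41) + (583,34)
→ (4801, 280).  Check: 4801²=23049601, 294·280²=23049600, difference 1.

4801 280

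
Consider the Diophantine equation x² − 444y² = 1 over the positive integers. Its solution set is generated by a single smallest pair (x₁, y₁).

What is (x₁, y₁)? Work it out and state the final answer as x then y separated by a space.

√444 → a₀=21, period (14,42); ℓ=2 even so k=1
step 0: (21, 1)  from 21·(1,0) + (0,1)
step 1: (295, 14)  from 14·(21,1) + (1,0)
(x₁, y₁) = (295, 14);  295² − 444·14² = 1 ✓

295 14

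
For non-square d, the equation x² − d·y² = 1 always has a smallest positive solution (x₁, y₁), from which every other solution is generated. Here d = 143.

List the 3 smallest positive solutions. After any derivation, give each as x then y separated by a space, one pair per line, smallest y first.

12 1
287 24
6876 575

√143 = [11; 1,22, …], period ℓ=2 (even) → k=1
step 0: (11, 1)  from 11·(1,0) + (0,1)
step 1: (12, 1)  from 1·(11,1) + (1,0)
→ (12, 1).  Check: 12²=144, 143·1²=143, difference 1.
(12+1√143)^2 = 287 + 24√143
(12+1√143)^3 = 6876 + 575√143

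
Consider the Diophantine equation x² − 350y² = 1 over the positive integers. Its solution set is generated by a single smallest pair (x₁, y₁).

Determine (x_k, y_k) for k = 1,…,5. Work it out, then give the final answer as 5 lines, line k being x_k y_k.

√350 = [18; 1,2,2,2,1,36, …], period ℓ=6 (even) → k=5
k=0  a_k=18  p_k/q_k = 18/1
…
k=2  a_k=2  p_k/q_k = 56/3
…
k=4  a_k=2  p_k/q_k = 318/17
k=5  a_k=1  p_k/q_k = 449/24
(x₁, y₁) = (449, 24);  449² − 350·24² = 1 ✓
n=2: (449,24)∘(449,24) = (449·449+350·24·24, 449·24+24·449) = (403201,21552)
n=3: (403201,21552)∘(449,24) = (449·403201+350·24·21552, 449·21552+24·403201) = (362074049,19353672)
n=4: (362074049,19353672)∘(449,24) = (449·362074049+350·24·19353672, 449·19353672+24·362074049) = (325142092801,17379575904)
n=5: (325142092801,17379575904)∘(449,24) = (449·325142092801+350·24·17379575904, 449·17379575904+24·325142092801) = (291977237261249,15606839808120)

449 24
403201 21552
362074049 19353672
325142092801 17379575904
291977237261249 15606839808120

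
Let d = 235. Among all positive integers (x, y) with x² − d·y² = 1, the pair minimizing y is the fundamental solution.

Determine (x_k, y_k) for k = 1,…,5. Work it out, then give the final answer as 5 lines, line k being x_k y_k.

46 3
4231 276
389206 25389
35802721 2335512
3293461126 214841715

√235 = [15; 3,30, …], period ℓ=2 (even) → k=1
step 0: (15, 1)  from 15·(1,0) + (0,1)
step 1: (46, 3)  from 3·(15,1) + (1,0)
→ (46, 3).  Check: 46²=2116, 235·3²=2115, difference 1.
(x_2, y_2) = (46·46 + 235·3·3, 46·3 + 3·46) = (4231, 276)
(x_3, y_3) = (46·4231 + 235·3·276, 46·276 + 3·4231) = (389206, 25389)
(x_4, y_4) = (46·389206 + 235·3·25389, 46·25389 + 3·389206) = (35802721, 2335512)
(x_5, y_5) = (46·35802721 + 235·3·2335512, 46·2335512 + 3·35802721) = (3293461126, 214841715)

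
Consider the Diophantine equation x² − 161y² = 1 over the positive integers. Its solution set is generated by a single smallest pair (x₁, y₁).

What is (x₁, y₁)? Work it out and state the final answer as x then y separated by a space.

11775 928

√161 = [12; 1,2,4,1,2,1,4,2,1,24, …], period ℓ=10 (even) → k=9
i=0: a=12 ⇒ p=12, q=1
…
i=8: a=2 ⇒ p=8108, q=639
i=9: a=1 ⇒ p=11775, q=928
(x₁, y₁) = (11775, 928);  11775² − 161·928² = 1 ✓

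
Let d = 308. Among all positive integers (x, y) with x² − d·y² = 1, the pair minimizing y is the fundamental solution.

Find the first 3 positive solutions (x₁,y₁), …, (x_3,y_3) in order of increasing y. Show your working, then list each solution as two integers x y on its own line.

d=308: √d = [17; 1,1,4,1,1,34] (ℓ=6, even), read p_5/q_5
i=0: a=17 ⇒ p=17, q=1
…
i=3: a=4 ⇒ p=158, q=9
i=4: a=1 ⇒ p=193, q=11
i=5: a=1 ⇒ p=351, q=20
fundamental: x₁=351, y₁=20  (since 123201 − 308·400 = 1)
k=2:  x_2 = 351·351+308·20·20 = 246401,  y_2 = 351·20+20·351 = 14040
k=3:  x_3 = 351·246401+308·20·14040 = 172973151,  y_3 = 351·14040+20·246401 = 9856060

351 20
246401 14040
172973151 9856060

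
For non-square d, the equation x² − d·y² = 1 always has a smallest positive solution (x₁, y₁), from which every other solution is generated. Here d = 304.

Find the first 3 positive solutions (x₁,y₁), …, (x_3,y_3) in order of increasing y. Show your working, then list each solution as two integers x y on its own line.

57799 3315
6681448801 383207370
772362118440199 44298005553945

[17; 2,3,2,1,1,1,1,1,2,3,2,34] for √304; ℓ=12 ⇒ convergent index 11
step 0: (17, 1)  from 17·(1,0) + (0,1)
step 1: (35, 2)  from 2·(17,1) + (1,0)
…
step 5: (680, 39)  from 1·(401,23) + (279,16)
…
step 10: (25177, 1444)  from 3·(7445,427) + (2842,163)
step 11: (57799, 3315)  from 2·(25177,1444) + (7445,427)
→ (57799, 3315).  Check: 57799²=3340724401, 304·3315²=3340724400, difference 1.
k=2:  x_2 = 57799·57799+304·3315·3315 = 6681448801,  y_2 = 57799·3315+3315·57799 = 383207370
k=3:  x_3 = 57799·6681448801+304·3315·383207370 = 772362118440199,  y_3 = 57799·383207370+3315·6681448801 = 44298005553945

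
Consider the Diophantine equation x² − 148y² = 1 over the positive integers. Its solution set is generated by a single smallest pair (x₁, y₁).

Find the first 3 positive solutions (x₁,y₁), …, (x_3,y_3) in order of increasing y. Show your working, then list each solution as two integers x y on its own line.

73 6
10657 876
1555849 127890

[12; 6,24] for √148; ℓ=2 ⇒ convergent index 1
a_0=12:  p_0=12·1+0=12,  q_0=12·0+1=1
a_1=6:  p_1=6·12+1=73,  q_1=6·1+0=6
→ (73, 6).  Check: 73²=5329, 148·6²=5328, difference 1.
k=2:  x_2 = 73·73+148·6·6 = 10657,  y_2 = 73·6+6·73 = 876
k=3:  x_3 = 73·10657+148·6·876 = 1555849,  y_3 = 73·876+6·10657 = 127890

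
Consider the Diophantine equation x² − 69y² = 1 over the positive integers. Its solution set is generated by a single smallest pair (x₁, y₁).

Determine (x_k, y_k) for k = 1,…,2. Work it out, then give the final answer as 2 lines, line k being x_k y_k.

7775 936
120901249 14554800

d=69: √d = [8; 3,3,1,4,1,3,3,16] (ℓ=8, even), read p_7/q_7
step 0: (8, 1)  from 8·(1,0) + (0,1)
step 1: (25, 3)  from 3·(8,1) + (1,0)
step 2: (83, 10)  from 3·(25,3) + (8,1)
step 3: (108, 13)  from 1·(83,10) + (25,3)
step 4: (515, 62)  from 4·(108,13) + (83,10)
step 5: (623, 75)  from 1·(515,62) + (108,13)
step 6: (2384, 287)  from 3·(623,75) + (515,62)
step 7: (7775, 936)  from 3·(2384,287) + (623,75)
(x₁, y₁) = (7775, 936);  7775² − 69·936² = 1 ✓
(7775+936√69)^2 = 120901249 + 14554800√69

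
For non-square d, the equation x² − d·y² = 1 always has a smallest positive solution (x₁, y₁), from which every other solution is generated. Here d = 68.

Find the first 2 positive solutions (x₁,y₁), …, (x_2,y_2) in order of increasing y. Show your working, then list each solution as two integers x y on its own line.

d=68: √d = [8; 4,16] (ℓ=2, even), read p_1/q_1
step 0: (8, 1)  from 8·(1,0) + (0,1)
step 1: (33, 4)  from 4·(8,1) + (1,0)
→ (33, 4).  Check: 33²=1089, 68·4²=1088, difference 1.
(33+4√68)^2 = 2177 + 264√68

33 4
2177 264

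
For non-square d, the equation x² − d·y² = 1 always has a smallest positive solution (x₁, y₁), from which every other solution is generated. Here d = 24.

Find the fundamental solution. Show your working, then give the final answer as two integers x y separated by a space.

5 1

√24 = [4; 1,8, …], period ℓ=2 (even) → k=1
k=0  a_k=4  p_k/q_k = 4/1
k=1  a_k=1  p_k/q_k = 5/1
→ (5, 1).  Check: 5²=25, 24·1²=24, difference 1.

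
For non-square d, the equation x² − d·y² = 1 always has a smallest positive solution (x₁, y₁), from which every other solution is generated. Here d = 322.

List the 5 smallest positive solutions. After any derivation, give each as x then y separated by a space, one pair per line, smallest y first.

d=322: √d = [17; 1,16,1,34] (ℓ=4, even), read p_3/q_3
a_0=17:  p_0=17·1+0=17,  q_0=17·0+1=1
…
a_2=16:  p_2=16·18+17=305,  q_2=16·1+1=17
a_3=1:  p_3=1·305+18=323,  q_3=1·17+1=18
(x₁, y₁) = (323, 18);  323² − 322·18² = 1 ✓
k=2:  x_2 = 323·323+322·18·18 = 208657,  y_2 = 323·18+18·323 = 11628
k=3:  x_3 = 323·208657+322·18·11628 = 134792099,  y_3 = 323·11628+18·208657 = 7511670
k=4:  x_4 = 323·134792099+322·18·7511670 = 87075487297,  y_4 = 323·7511670+18·134792099 = 4852527192
k=5:  x_5 = 323·87075487297+322·18·4852527192 = 56250630001763,  y_5 = 323·4852527192+18·87075487297 = 3134725054362

323 18
208657 11628
134792099 7511670
87075487297 4852527192
56250630001763 3134725054362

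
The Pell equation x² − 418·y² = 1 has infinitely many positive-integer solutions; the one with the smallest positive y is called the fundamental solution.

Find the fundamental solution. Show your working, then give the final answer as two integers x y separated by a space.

33857 1656

√418 → a₀=20, period (2,4,20,4,2,40); ℓ=6 even so k=5
a_0=20:  p_0=20·1+0=20,  q_0=20·0+1=1
a_1=2:  p_1=2·20+1=41,  q_1=2·1+0=2
…
a_3=20:  p_3=20·184+41=3721,  q_3=20·9+2=182
a_4=4:  p_4=4·3721+184=15068,  q_4=4·182+9=737
a_5=2:  p_5=2·15068+3721=33857,  q_5=2·737+182=1656
(x₁, y₁) = (33857, 1656);  33857² − 418·1656² = 1 ✓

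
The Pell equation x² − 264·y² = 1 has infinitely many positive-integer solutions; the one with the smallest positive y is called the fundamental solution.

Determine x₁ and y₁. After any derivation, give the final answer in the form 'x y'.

√264 → a₀=16, period (4,32); ℓ=2 even so k=1
a_0=16:  p_0=16·1+0=16,  q_0=16·0+1=1
a_1=4:  p_1=4·16+1=65,  q_1=4·1+0=4
fundamental: x₁=65, y₁=4  (since 4225 − 264·16 = 1)

65 4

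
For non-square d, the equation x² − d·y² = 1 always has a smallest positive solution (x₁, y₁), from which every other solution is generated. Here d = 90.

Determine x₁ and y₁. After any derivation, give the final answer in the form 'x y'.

√90 → a₀=9, period (2,18); ℓ=2 even so k=1
step 0: (9, 1)  from 9·(1,0) + (0,1)
step 1: (19, 2)  from 2·(9,1) + (1,0)
→ (19, 2).  Check: 19²=361, 90·2²=360, difference 1.

19 2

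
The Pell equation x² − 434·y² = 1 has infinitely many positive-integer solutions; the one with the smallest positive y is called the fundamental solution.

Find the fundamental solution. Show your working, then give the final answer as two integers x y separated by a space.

125 6

d=434: √d = [20; 1,4,1,40] (ℓ=4, even), read p_3/q_3
a_0=20:  p_0=20·1+0=20,  q_0=20·0+1=1
…
a_2=4:  p_2=4·21+20=104,  q_2=4·1+1=5
a_3=1:  p_3=1·104+21=125,  q_3=1·5+1=6
(x₁, y₁) = (125, 6);  125² − 434·6² = 1 ✓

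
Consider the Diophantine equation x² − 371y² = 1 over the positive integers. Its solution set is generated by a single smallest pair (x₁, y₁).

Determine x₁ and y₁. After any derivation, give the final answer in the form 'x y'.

√371 → a₀=19, period (3,1,4,1,3,38); ℓ=6 even so k=5
a_0=19:  p_0=19·1+0=19,  q_0=19·0+1=1
…
a_4=1:  p_4=1·366+77=443,  q_4=1·19+4=23
a_5=3:  p_5=3·443+366=1695,  q_5=3·23+19=88
fundamental: x₁=1695, y₁=88  (since 2873025 − 371·7744 = 1)

1695 88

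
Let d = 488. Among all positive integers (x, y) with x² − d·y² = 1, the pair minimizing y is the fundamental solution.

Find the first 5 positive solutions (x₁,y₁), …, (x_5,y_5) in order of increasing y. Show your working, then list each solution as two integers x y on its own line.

243 11
118097 5346
57394899 2598145
27893802817 1262693124
13556330774163 613666260119

√488 → a₀=22, period (11,44); ℓ=2 even so k=1
k=0  a_k=22  p_k/q_k = 22/1
k=1  a_k=11  p_k/q_k = 243/11
→ (243, 11).  Check: 243²=59049, 488·11²=59048, difference 1.
k=2:  x_2 = 243·243+488·11·11 = 118097,  y_2 = 243·11+11·243 = 5346
k=3:  x_3 = 243·118097+488·11·5346 = 57394899,  y_3 = 243·5346+11·118097 = 2598145
k=4:  x_4 = 243·57394899+488·11·2598145 = 27893802817,  y_4 = 243·2598145+11·57394899 = 1262693124
k=5:  x_5 = 243·27893802817+488·11·1262693124 = 13556330774163,  y_5 = 243·1262693124+11·27893802817 = 613666260119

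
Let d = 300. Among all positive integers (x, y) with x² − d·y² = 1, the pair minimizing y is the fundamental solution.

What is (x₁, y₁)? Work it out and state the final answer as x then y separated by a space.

1351 78

[17; 3,8,3,34] for √300; ℓ=4 ⇒ convergent index 3
k=0  a_k=17  p_k/q_k = 17/1
k=1  a_k=3  p_k/q_k = 52/3
k=2  a_k=8  p_k/q_k = 433/25
k=3  a_k=3  p_k/q_k = 1351/78
→ (1351, 78).  Check: 1351²=1825201, 300·78²=1825200, difference 1.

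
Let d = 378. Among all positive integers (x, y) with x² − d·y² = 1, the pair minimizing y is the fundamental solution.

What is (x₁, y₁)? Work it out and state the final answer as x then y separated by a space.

8749 450

√378 = [19; 2,3,1,4,1,3,2,38, …], period ℓ=8 (even) → k=7
i=0: a=19 ⇒ p=19, q=1
i=1: a=2 ⇒ p=39, q=2
…
i=3: a=1 ⇒ p=175, q=9
i=4: a=4 ⇒ p=836, q=43
i=5: a=1 ⇒ p=1011, q=52
i=6: a=3 ⇒ p=3869, q=199
i=7: a=2 ⇒ p=8749, q=450
(x₁, y₁) = (8749, 450);  8749² − 378·450² = 1 ✓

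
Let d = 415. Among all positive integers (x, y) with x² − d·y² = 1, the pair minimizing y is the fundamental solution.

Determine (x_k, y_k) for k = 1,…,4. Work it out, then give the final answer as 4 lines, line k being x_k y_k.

[20; 2,1,2,4,6,…,1,2,40] for √415; ℓ=16 ⇒ convergent index 15
a_0=20:  p_0=20·1+0=20,  q_0=20·0+1=1
a_1=2:  p_1=2·20+1=41,  q_1=2·1+0=2
a_2=1:  p_2=1·41+20=61,  q_2=1·2+1=3
a_3=2:  p_3=2·61+41=163,  q_3=2·3+2=8
…
a_5=6:  p_5=6·713+163=4441,  q_5=6·35+8=218
a_6=1:  p_6=1·4441+713=5154,  q_6=1·218+35=253
a_7=1:  p_7=1·5154+4441=9595,  q_7=1·253+218=471
a_8=3:  p_8=3·9595+5154=33939,  q_8=3·471+253=1666
a_9=1:  p_9=1·33939+9595=43534,  q_9=1·1666+471=2137
a_10=1:  p_10=1·43534+33939=77473,  q_10=1·2137+1666=3803
a_11=6:  p_11=6·77473+43534=508372,  q_11=6·3803+2137=24955
a_12=4:  p_12=4·508372+77473=2110961,  q_12=4·24955+3803=103623
a_13=2:  p_13=2·2110961+508372=4730294,  q_13=2·103623+24955=232201
a_14=1:  p_14=1·4730294+2110961=6841255,  q_14=1·232201+103623=335824
a_15=2:  p_15=2·6841255+4730294=18412804,  q_15=2·335824+232201=903849
→ (18412804, 903849).  Check: 18412804²=339031351142416, 415·903849²=339031351142415, difference 1.
k=2:  x_2 = 18412804·18412804+415·903849·903849 = 678062702284831,  y_2 = 18412804·903849+903849·18412804 = 33284788965192
k=3:  x_3 = 18412804·678062702284831+415·903849·33284788965192 = 24970071273761872339444,  y_3 = 18412804·33284788965192+903849·678062702284831 = 1225732590794885332887
k=4:  x_4 = 18412804·24970071273761872339444+415·903849·1225732590794885332887 = 919538056459614718055705397121,  y_4 = 18412804·1225732590794885332887+903849·24970071273761872339444 = 45138347901436822389057205104

18412804 903849
678062702284831 33284788965192
24970071273761872339444 1225732590794885332887
919538056459614718055705397121 45138347901436822389057205104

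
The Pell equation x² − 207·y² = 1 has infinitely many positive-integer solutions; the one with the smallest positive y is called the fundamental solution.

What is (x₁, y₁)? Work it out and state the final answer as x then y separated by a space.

1151 80

[14; 2,1,1,2,1,1,2,28] for √207; ℓ=8 ⇒ convergent index 7
a_0=14:  p_0=14·1+0=14,  q_0=14·0+1=1
a_1=2:  p_1=2·14+1=29,  q_1=2·1+0=2
a_2=1:  p_2=1·29+14=43,  q_2=1·2+1=3
a_3=1:  p_3=1·43+29=72,  q_3=1·3+2=5
a_4=2:  p_4=2·72+43=187,  q_4=2·5+3=13
a_5=1:  p_5=1·187+72=259,  q_5=1·13+5=18
a_6=1:  p_6=1·259+187=446,  q_6=1·18+13=31
a_7=2:  p_7=2·446+259=1151,  q_7=2·31+18=80
(x₁, y₁) = (1151, 80);  1151² − 207·80² = 1 ✓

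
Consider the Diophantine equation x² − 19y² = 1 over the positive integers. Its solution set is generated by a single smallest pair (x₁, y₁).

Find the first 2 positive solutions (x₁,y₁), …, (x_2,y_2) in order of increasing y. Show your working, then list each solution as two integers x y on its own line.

170 39
57799 13260

[4; 2,1,3,1,2,8] for √19; ℓ=6 ⇒ convergent index 5
a_0=4:  p_0=4·1+0=4,  q_0=4·0+1=1
…
a_2=1:  p_2=1·9+4=13,  q_2=1·2+1=3
…
a_4=1:  p_4=1·48+13=61,  q_4=1·11+3=14
a_5=2:  p_5=2·61+48=170,  q_5=2·14+11=39
→ (170, 39).  Check: 170²=28900, 19·39²=28899, difference 1.
(x_2, y_2) = (170·170 + 19·39·39, 170·39 + 39·170) = (57799, 13260)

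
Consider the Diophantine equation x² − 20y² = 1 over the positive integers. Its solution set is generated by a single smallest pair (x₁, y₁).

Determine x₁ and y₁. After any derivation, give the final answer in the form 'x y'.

√20 = [4; 2,8, …], period ℓ=2 (even) → k=1
a_0=4:  p_0=4·1+0=4,  q_0=4·0+1=1
a_1=2:  p_1=2·4+1=9,  q_1=2·1+0=2
(x₁, y₁) = (9, 2);  9² − 20·2² = 1 ✓

9 2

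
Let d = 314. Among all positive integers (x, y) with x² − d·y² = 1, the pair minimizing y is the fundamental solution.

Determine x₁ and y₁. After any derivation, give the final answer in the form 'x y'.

√314 → a₀=17, period (1,2,1,1,2,1,34); ℓ=7 odd so k=13
a_0=17:  p_0=17·1+0=17,  q_0=17·0+1=1
a_1=1:  p_1=1·17+1=18,  q_1=1·1+0=1
a_2=2:  p_2=2·18+17=53,  q_2=2·1+1=3
a_3=1:  p_3=1·53+18=71,  q_3=1·3+1=4
a_4=1:  p_4=1·71+53=124,  q_4=1·4+3=7
a_5=2:  p_5=2·124+71=319,  q_5=2·7+4=18
…
a_7=34:  p_7=34·443+319=15381,  q_7=34·25+18=868
a_8=1:  p_8=1·15381+443=15824,  q_8=1·868+25=893
a_9=2:  p_9=2·15824+15381=47029,  q_9=2·893+868=2654
a_10=1:  p_10=1·47029+15824=62853,  q_10=1·2654+893=3547
…
a_12=2:  p_12=2·109882+62853=282617,  q_12=2·6201+3547=15949
a_13=1:  p_13=1·282617+109882=392499,  q_13=1·15949+6201=22150
fundamental: x₁=392499, y₁=22150  (since 154055465001 − 314·490622500 = 1)

392499 22150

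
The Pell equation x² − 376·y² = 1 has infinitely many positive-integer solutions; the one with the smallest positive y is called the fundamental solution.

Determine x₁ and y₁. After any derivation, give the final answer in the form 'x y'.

2143295 110532

√376 → a₀=19, period (2,1,1,3,1,…,1,2,38); ℓ=16 even so k=15
step 0: (19, 1)  from 19·(1,0) + (0,1)
step 1: (39, 2)  from 2·(19,1) + (1,0)
step 2: (58, 3)  from 1·(39,2) + (19,1)
step 3: (97, 5)  from 1·(58,3) + (39,2)
step 4: (349, 18)  from 3·(97,5) + (58,3)
step 5: (446, 23)  from 1·(349,18) + (97,5)
step 6: (1241, 64)  from 2·(446,23) + (349,18)
step 7: (2928, 151)  from 2·(1241,64) + (446,23)
step 8: (12953, 668)  from 4·(2928,151) + (1241,64)
…
step 11: (99455, 5129)  from 1·(70621,3642) + (28834,1487)
step 12: (368986, 19029)  from 3·(99455,5129) + (70621,3642)
…
step 14: (837427, 43187)  from 1·(468441,24158) + (368986,19029)
step 15: (2143295, 110532)  from 2·(837427,43187) + (468441,24158)
(x₁, y₁) = (2143295, 110532);  2143295² − 376·110532² = 1 ✓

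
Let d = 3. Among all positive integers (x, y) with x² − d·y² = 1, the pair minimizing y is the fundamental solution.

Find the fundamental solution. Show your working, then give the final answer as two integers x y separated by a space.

√3 = [1; 1,2, …], period ℓ=2 (even) → k=1
i=0: a=1 ⇒ p=1, q=1
i=1: a=1 ⇒ p=2, q=1
(x₁, y₁) = (2, 1);  2² − 3·1² = 1 ✓

2 1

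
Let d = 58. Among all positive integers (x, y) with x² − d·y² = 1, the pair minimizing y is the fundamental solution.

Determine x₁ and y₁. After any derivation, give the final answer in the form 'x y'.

√58 → a₀=7, period (1,1,1,1,1,1,14); ℓ=7 odd so k=13
a_0=7:  p_0=7·1+0=7,  q_0=7·0+1=1
…
a_6=1:  p_6=1·61+38=99,  q_6=1·8+5=13
a_7=14:  p_7=14·99+61=1447,  q_7=14·13+8=190
…
a_12=1:  p_12=1·7532+4539=12071,  q_12=1·989+596=1585
a_13=1:  p_13=1·12071+7532=19603,  q_13=1·1585+989=2574
(x₁, y₁) = (19603, 2574);  19603² − 58·2574² = 1 ✓

19603 2574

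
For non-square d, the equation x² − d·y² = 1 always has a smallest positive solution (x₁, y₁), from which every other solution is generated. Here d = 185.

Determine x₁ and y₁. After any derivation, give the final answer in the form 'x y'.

9249 680

√185 → a₀=13, period (1,1,1,1,26); ℓ=5 odd so k=9
i=0: a=13 ⇒ p=13, q=1
i=1: a=1 ⇒ p=14, q=1
i=2: a=1 ⇒ p=27, q=2
…
i=4: a=1 ⇒ p=68, q=5
i=5: a=26 ⇒ p=1809, q=133
i=6: a=1 ⇒ p=1877, q=138
…
i=8: a=1 ⇒ p=5563, q=409
i=9: a=1 ⇒ p=9249, q=680
fundamental: x₁=9249, y₁=680  (since 85544001 − 185·462400 = 1)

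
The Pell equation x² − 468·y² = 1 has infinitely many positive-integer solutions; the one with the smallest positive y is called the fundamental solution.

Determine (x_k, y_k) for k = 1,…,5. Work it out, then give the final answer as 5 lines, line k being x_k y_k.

649 30
842401 38940
1093435849 50544090
1419278889601 65606189880
1842222905266249 85156783920150

√468 = [21; 1,1,1,2,1,1,1,42, …], period ℓ=8 (even) → k=7
k=0  a_k=21  p_k/q_k = 21/1
…
k=2  a_k=1  p_k/q_k = 43/2
…
k=4  a_k=2  p_k/q_k = 173/8
k=5  a_k=1  p_k/q_k = 238/11
k=6  a_k=1  p_k/q_k = 411/19
k=7  a_k=1  p_k/q_k = 649/30
→ (649, 30).  Check: 649²=421201, 468·30²=421200, difference 1.
(649+30√468)^2 = 842401 + 38940√468
(649+30√468)^3 = 1093435849 + 50544090√468
(649+30√468)^4 = 1419278889601 + 65606189880√468
(649+30√468)^5 = 1842222905266249 + 85156783920150√468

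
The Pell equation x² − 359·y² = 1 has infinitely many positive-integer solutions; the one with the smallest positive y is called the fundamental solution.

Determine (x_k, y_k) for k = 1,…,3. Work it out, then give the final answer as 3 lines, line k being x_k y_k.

[18; 1,17,1,36] for √359; ℓ=4 ⇒ convergent index 3
i=0: a=18 ⇒ p=18, q=1
…
i=2: a=17 ⇒ p=341, q=18
i=3: a=1 ⇒ p=360, q=19
fundamental: x₁=360, y₁=19  (since 129600 − 359·361 = 1)
k=2:  x_2 = 360·360+359·19·19 = 259199,  y_2 = 360·19+19·360 = 13680
k=3:  x_3 = 360·259199+359·19·13680 = 186622920,  y_3 = 360·13680+19·259199 = 9849581

360 19
259199 13680
186622920 9849581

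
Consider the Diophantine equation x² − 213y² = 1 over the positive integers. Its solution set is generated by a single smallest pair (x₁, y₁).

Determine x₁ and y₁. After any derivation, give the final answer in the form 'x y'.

194399 13320

√213 = [14; 1,1,2,6,1,8,1,6,2,1,1,28, …], period ℓ=12 (even) → k=11
a_0=14:  p_0=14·1+0=14,  q_0=14·0+1=1
…
a_3=2:  p_3=2·29+15=73,  q_3=2·2+1=5
a_4=6:  p_4=6·73+29=467,  q_4=6·5+2=32
…
a_9=2:  p_9=2·36749+5327=78825,  q_9=2·2518+365=5401
a_10=1:  p_10=1·78825+36749=115574,  q_10=1·5401+2518=7919
a_11=1:  p_11=1·115574+78825=194399,  q_11=1·7919+5401=13320
(x₁, y₁) = (194399, 13320);  194399² − 213·13320² = 1 ✓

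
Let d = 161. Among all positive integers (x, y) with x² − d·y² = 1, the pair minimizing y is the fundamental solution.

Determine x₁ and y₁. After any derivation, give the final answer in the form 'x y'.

11775 928

d=161: √d = [12; 1,2,4,1,2,1,4,2,1,24] (ℓ=10, even), read p_9/q_9
k=0  a_k=12  p_k/q_k = 12/1
…
k=7  a_k=4  p_k/q_k = 3667/289
k=8  a_k=2  p_k/q_k = 8108/639
k=9  a_k=1  p_k/q_k = 11775/928
→ (11775, 928).  Check: 11775²=138650625, 161·928²=138650624, difference 1.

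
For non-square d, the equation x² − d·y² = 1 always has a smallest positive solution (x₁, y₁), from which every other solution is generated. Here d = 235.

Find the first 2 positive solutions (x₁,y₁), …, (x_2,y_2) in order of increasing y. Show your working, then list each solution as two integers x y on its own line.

d=235: √d = [15; 3,30] (ℓ=2, even), read p_1/q_1
k=0  a_k=15  p_k/q_k = 15/1
k=1  a_k=3  p_k/q_k = 46/3
fundamental: x₁=46, y₁=3  (since 2116 − 235·9 = 1)
(x_2, y_2) = (46·46 + 235·3·3, 46·3 + 3·46) = (4231, 276)

46 3
4231 276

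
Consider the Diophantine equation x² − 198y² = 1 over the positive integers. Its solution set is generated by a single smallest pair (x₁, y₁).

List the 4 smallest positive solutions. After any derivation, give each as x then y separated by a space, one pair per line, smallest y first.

√198 → a₀=14, period (14,28); ℓ=2 even so k=1
step 0: (14, 1)  from 14·(1,0) + (0,1)
step 1: (197, 14)  from 14·(14,1) + (1,0)
fundamental: x₁=197, y₁=14  (since 38809 − 198·196 = 1)
(197+14√198)^2 = 77617 + 5516√198
(197+14√198)^3 = 30580901 + 2173290√198
(197+14√198)^4 = 12048797377 + 856270744√198

197 14
77617 5516
30580901 2173290
12048797377 856270744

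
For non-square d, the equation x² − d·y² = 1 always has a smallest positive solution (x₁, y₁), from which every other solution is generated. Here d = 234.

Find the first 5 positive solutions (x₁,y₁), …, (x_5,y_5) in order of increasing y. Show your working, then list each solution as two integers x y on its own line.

d=234: √d = [15; 3,2,1,2,1,2,3,30] (ℓ=8, even), read p_7/q_7
k=0  a_k=15  p_k/q_k = 15/1
k=1  a_k=3  p_k/q_k = 46/3
…
k=4  a_k=2  p_k/q_k = 413/27
k=5  a_k=1  p_k/q_k = 566/37
k=6  a_k=2  p_k/q_k = 1545/101
k=7  a_k=3  p_k/q_k = 5201/340
(x₁, y₁) = (5201, 340);  5201² − 234·340² = 1 ✓
(x_2, y_2) = (5201·5201 + 234·340·340, 5201·340 + 340·5201) = (54100801, 3536680)
(x_3, y_3) = (5201·54100801 + 234·340·3536680, 5201·3536680 + 340·54100801) = (562756526801, 36788545020)
(x_4, y_4) = (5201·562756526801 + 234·340·36788545020, 5201·36788545020 + 340·562756526801) = (5853793337683201, 382674441761360)
(x_5, y_5) = (5201·5853793337683201 + 234·340·382674441761360, 5201·382674441761360 + 340·5853793337683201) = (60891157735824130001, 3980579506413121700)

5201 340
54100801 3536680
562756526801 36788545020
5853793337683201 382674441761360
60891157735824130001 3980579506413121700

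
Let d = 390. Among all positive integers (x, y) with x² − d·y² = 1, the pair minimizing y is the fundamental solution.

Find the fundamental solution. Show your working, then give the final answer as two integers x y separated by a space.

√390 → a₀=19, period (1,2,1,38); ℓ=4 even so k=3
i=0: a=19 ⇒ p=19, q=1
…
i=2: a=2 ⇒ p=59, q=3
i=3: a=1 ⇒ p=79, q=4
(x₁, y₁) = (79, 4);  79² − 390·4² = 1 ✓

79 4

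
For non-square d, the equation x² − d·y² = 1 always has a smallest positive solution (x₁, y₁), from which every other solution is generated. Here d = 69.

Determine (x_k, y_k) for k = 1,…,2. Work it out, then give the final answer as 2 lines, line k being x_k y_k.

7775 936
120901249 14554800

√69 → a₀=8, period (3,3,1,4,1,3,3,16); ℓ=8 even so k=7
k=0  a_k=8  p_k/q_k = 8/1
…
k=6  a_k=3  p_k/q_k = 2384/287
k=7  a_k=3  p_k/q_k = 7775/936
(x₁, y₁) = (7775, 936);  7775² − 69·936² = 1 ✓
(7775+936√69)^2 = 120901249 + 14554800√69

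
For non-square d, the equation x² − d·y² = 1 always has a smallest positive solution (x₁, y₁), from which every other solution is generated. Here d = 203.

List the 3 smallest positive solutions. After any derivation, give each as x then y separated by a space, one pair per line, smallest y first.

57 4
6497 456
740601 51980

√203 = [14; 4,28, …], period ℓ=2 (even) → k=1
a_0=14:  p_0=14·1+0=14,  q_0=14·0+1=1
a_1=4:  p_1=4·14+1=57,  q_1=4·1+0=4
fundamental: x₁=57, y₁=4  (since 3249 − 203·16 = 1)
n=2: (57,4)∘(57,4) = (57·57+203·4·4, 57·4+4·57) = (6497,456)
n=3: (6497,456)∘(57,4) = (57·6497+203·4·456, 57·456+4·6497) = (740601,51980)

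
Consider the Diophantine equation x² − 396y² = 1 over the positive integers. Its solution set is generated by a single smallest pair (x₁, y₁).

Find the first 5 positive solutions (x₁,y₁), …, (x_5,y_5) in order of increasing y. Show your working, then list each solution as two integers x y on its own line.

199 10
79201 3980
31521799 1584030
12545596801 630439960
4993116004999 250913520050

√396 → a₀=19, period (1,8,1,38); ℓ=4 even so k=3
a_0=19:  p_0=19·1+0=19,  q_0=19·0+1=1
a_1=1:  p_1=1·19+1=20,  q_1=1·1+0=1
a_2=8:  p_2=8·20+19=179,  q_2=8·1+1=9
a_3=1:  p_3=1·179+20=199,  q_3=1·9+1=10
→ (199, 10).  Check: 199²=39601, 396·10²=39600, difference 1.
n=2: (199,10)∘(199,10) = (199·199+396·10·10, 199·10+10·199) = (79201,3980)
n=3: (79201,3980)∘(199,10) = (199·79201+396·10·3980, 199·3980+10·79201) = (31521799,1584030)
n=4: (31521799,1584030)∘(199,10) = (199·31521799+396·10·1584030, 199·1584030+10·31521799) = (12545596801,630439960)
n=5: (12545596801,630439960)∘(199,10) = (199·12545596801+396·10·630439960, 199·630439960+10·12545596801) = (4993116004999,250913520050)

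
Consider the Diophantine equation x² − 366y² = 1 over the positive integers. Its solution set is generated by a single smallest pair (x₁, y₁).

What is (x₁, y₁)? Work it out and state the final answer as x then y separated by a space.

d=366: √d = [19; 7,1,1,1,2,12,2,1,1,1,7,38] (ℓ=12, even), read p_11/q_11
i=0: a=19 ⇒ p=19, q=1
i=1: a=7 ⇒ p=134, q=7
i=2: a=1 ⇒ p=153, q=8
i=3: a=1 ⇒ p=287, q=15
i=4: a=1 ⇒ p=440, q=23
i=5: a=2 ⇒ p=1167, q=61
…
i=7: a=2 ⇒ p=30055, q=1571
i=8: a=1 ⇒ p=44499, q=2326
…
i=10: a=1 ⇒ p=119053, q=6223
i=11: a=7 ⇒ p=907925, q=47458
(x₁, y₁) = (907925, 47458);  907925² − 366·47458² = 1 ✓

907925 47458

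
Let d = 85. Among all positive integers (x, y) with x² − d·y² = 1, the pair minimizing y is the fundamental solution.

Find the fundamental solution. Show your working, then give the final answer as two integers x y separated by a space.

285769 30996

d=85: √d = [9; 4,1,1,4,18] (ℓ=5, odd), read p_9/q_9
k=0  a_k=9  p_k/q_k = 9/1
…
k=2  a_k=1  p_k/q_k = 46/5
k=3  a_k=1  p_k/q_k = 83/9
k=4  a_k=4  p_k/q_k = 378/41
k=5  a_k=18  p_k/q_k = 6887/747
k=6  a_k=4  p_k/q_k = 27926/3029
…
k=8  a_k=1  p_k/q_k = 62739/6805
k=9  a_k=4  p_k/q_k = 285769/30996
(x₁, y₁) = (285769, 30996);  285769² − 85·30996² = 1 ✓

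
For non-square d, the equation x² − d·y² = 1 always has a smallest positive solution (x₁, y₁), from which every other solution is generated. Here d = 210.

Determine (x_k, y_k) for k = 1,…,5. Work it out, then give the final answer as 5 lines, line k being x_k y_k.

√210 → a₀=14, period (2,28); ℓ=2 even so k=1
a_0=14:  p_0=14·1+0=14,  q_0=14·0+1=1
a_1=2:  p_1=2·14+1=29,  q_1=2·1+0=2
→ (29, 2).  Check: 29²=841, 210·2²=840, difference 1.
k=2:  x_2 = 29·29+210·2·2 = 1681,  y_2 = 29·2+2·29 = 116
k=3:  x_3 = 29·1681+210·2·116 = 97469,  y_3 = 29·116+2·1681 = 6726
k=4:  x_4 = 29·97469+210·2·6726 = 5651521,  y_4 = 29·6726+2·97469 = 389992
k=5:  x_5 = 29·5651521+210·2·389992 = 327690749,  y_5 = 29·389992+2·5651521 = 22612810

29 2
1681 116
97469 6726
5651521 389992
327690749 22612810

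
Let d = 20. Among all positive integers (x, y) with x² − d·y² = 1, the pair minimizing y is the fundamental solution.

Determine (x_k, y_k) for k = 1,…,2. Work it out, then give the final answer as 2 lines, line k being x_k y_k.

9 2
161 36

√20 → a₀=4, period (2,8); ℓ=2 even so k=1
step 0: (4, 1)  from 4·(1,0) + (0,1)
step 1: (9, 2)  from 2·(4,1) + (1,0)
→ (9, 2).  Check: 9²=81, 20·2²=80, difference 1.
k=2:  x_2 = 9·9+20·2·2 = 161,  y_2 = 9·2+2·9 = 36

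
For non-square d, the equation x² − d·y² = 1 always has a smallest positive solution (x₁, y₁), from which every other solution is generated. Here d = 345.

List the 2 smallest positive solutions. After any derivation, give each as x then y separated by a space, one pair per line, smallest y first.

√345 = [18; 1,1,2,1,6,1,2,1,1,36, …], period ℓ=10 (even) → k=9
i=0: a=18 ⇒ p=18, q=1
…
i=2: a=1 ⇒ p=37, q=2
i=3: a=2 ⇒ p=93, q=5
i=4: a=1 ⇒ p=130, q=7
i=5: a=6 ⇒ p=873, q=47
i=6: a=1 ⇒ p=1003, q=54
…
i=8: a=1 ⇒ p=3882, q=209
i=9: a=1 ⇒ p=6761, q=364
fundamental: x₁=6761, y₁=364  (since 45711121 − 345·132496 = 1)
(6761+364√345)^2 = 91422241 + 4922008√345

6761 364
91422241 4922008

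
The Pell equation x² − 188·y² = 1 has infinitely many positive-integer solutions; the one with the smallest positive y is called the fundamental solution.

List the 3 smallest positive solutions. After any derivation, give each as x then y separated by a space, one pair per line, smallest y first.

4607 336
42448897 3095904
391124132351 28525659120

[13; 1,2,2,6,2,2,1,26] for √188; ℓ=8 ⇒ convergent index 7
a_0=13:  p_0=13·1+0=13,  q_0=13·0+1=1
…
a_2=2:  p_2=2·14+13=41,  q_2=2·1+1=3
…
a_4=6:  p_4=6·96+41=617,  q_4=6·7+3=45
a_5=2:  p_5=2·617+96=1330,  q_5=2·45+7=97
a_6=2:  p_6=2·1330+617=3277,  q_6=2·97+45=239
a_7=1:  p_7=1·3277+1330=4607,  q_7=1·239+97=336
(x₁, y₁) = (4607, 336);  4607² − 188·336² = 1 ✓
n=2: (4607,336)∘(4607,336) = (4607·4607+188·336·336, 4607·336+336·4607) = (42448897,3095904)
n=3: (42448897,3095904)∘(4607,336) = (4607·42448897+188·336·3095904, 4607·3095904+336·42448897) = (391124132351,28525659120)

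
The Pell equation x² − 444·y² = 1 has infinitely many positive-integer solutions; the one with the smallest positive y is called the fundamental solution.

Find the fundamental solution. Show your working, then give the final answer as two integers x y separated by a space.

√444 → a₀=21, period (14,42); ℓ=2 even so k=1
step 0: (21, 1)  from 21·(1,0) + (0,1)
step 1: (295, 14)  from 14·(21,1) + (1,0)
fundamental: x₁=295, y₁=14  (since 87025 − 444·196 = 1)

295 14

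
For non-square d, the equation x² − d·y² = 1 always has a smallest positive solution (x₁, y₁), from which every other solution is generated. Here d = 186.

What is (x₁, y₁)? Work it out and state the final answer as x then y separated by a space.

d=186: √d = [13; 1,1,1,3,4,3,1,1,1,26] (ℓ=10, even), read p_9/q_9
step 0: (13, 1)  from 13·(1,0) + (0,1)
step 1: (14, 1)  from 1·(13,1) + (1,0)
step 2: (27, 2)  from 1·(14,1) + (13,1)
step 3: (41, 3)  from 1·(27,2) + (14,1)
step 4: (150, 11)  from 3·(41,3) + (27,2)
step 5: (641, 47)  from 4·(150,11) + (41,3)
step 6: (2073, 152)  from 3·(641,47) + (150,11)
…
step 8: (4787, 351)  from 1·(2714,199) + (2073,152)
step 9: (7501, 550)  from 1·(4787,351) + (2714,199)
→ (7501, 550).  Check: 7501²=56265001, 186·550²=56265000, difference 1.

7501 550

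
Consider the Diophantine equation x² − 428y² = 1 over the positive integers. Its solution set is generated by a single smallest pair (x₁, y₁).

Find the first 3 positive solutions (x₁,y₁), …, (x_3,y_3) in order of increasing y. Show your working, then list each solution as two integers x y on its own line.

√428 → a₀=20, period (1,2,4,1,5,10,5,1,4,2,1,40); ℓ=12 even so k=11
a_0=20:  p_0=20·1+0=20,  q_0=20·0+1=1
a_1=1:  p_1=1·20+1=21,  q_1=1·1+0=1
a_2=2:  p_2=2·21+20=62,  q_2=2·1+1=3
a_3=4:  p_3=4·62+21=269,  q_3=4·3+1=13
…
a_5=5:  p_5=5·331+269=1924,  q_5=5·16+13=93
a_6=10:  p_6=10·1924+331=19571,  q_6=10·93+16=946
…
a_8=1:  p_8=1·99779+19571=119350,  q_8=1·4823+946=5769
a_9=4:  p_9=4·119350+99779=577179,  q_9=4·5769+4823=27899
a_10=2:  p_10=2·577179+119350=1273708,  q_10=2·27899+5769=61567
a_11=1:  p_11=1·1273708+577179=1850887,  q_11=1·61567+27899=89466
fundamental: x₁=1850887, y₁=89466  (since 3425782686769 − 428·8004165156 = 1)
n=2: (1850887,89466)∘(1850887,89466) = (1850887·1850887+428·89466·89466, 1850887·89466+89466·1850887) = (6851565373537,331182912684)
n=3: (6851565373537,331182912684)∘(1850887,89466) = (1850887·6851565373537+428·89466·331182912684, 1850887·331182912684+89466·6851565373537) = (25362946559057703751,1225964295417811950)

1850887 89466
6851565373537 331182912684
25362946559057703751 1225964295417811950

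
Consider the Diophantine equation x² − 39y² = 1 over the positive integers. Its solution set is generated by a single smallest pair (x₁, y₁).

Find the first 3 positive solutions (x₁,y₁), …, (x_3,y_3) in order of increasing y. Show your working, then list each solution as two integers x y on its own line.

d=39: √d = [6; 4,12] (ℓ=2, even), read p_1/q_1
k=0  a_k=6  p_k/q_k = 6/1
k=1  a_k=4  p_k/q_k = 25/4
(x₁, y₁) = (25, 4);  25² − 39·4² = 1 ✓
k=2:  x_2 = 25·25+39·4·4 = 1249,  y_2 = 25·4+4·25 = 200
k=3:  x_3 = 25·1249+39·4·200 = 62425,  y_3 = 25·200+4·1249 = 9996

25 4
1249 200
62425 9996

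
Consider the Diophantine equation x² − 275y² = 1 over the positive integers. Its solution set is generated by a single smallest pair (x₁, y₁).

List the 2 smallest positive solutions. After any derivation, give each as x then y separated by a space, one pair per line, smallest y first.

199 12
79201 4776

d=275: √d = [16; 1,1,2,1,1,32] (ℓ=6, even), read p_5/q_5
a_0=16:  p_0=16·1+0=16,  q_0=16·0+1=1
a_1=1:  p_1=1·16+1=17,  q_1=1·1+0=1
…
a_3=2:  p_3=2·33+17=83,  q_3=2·2+1=5
a_4=1:  p_4=1·83+33=116,  q_4=1·5+2=7
a_5=1:  p_5=1·116+83=199,  q_5=1·7+5=12
(x₁, y₁) = (199, 12);  199² − 275·12² = 1 ✓
(199+12√275)^2 = 79201 + 4776√275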